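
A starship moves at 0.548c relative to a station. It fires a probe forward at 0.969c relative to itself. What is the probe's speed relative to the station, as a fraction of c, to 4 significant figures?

u ≈ 0.9908c

Relativistic velocity addition: u = (u' + v)/(1 + u'v/c²)
= (0.969 + 0.548)/(1 + 0.969×0.548) = 1.517/1.53101 = 0.9908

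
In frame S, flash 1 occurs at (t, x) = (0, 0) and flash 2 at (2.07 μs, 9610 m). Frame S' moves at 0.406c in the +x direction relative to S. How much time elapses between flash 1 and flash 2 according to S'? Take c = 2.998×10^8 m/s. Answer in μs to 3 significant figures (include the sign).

γ = 1/√(1 − 0.406²) = 1.0942
Δt' = γ(Δt − vΔx/c²) = 1.0942 × (2.07 μs − 0.406×9610 m / (2.998×10^8 m/s))
= 1.0942 × (-10.944 μs) = -12.0 μs

Δt' ≈ -12.0 μs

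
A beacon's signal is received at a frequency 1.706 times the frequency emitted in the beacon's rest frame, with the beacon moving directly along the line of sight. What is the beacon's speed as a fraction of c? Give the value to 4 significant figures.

f_obs/f_src = √((1+β)/(1−β)) = 1.706  ⇒  (1+β)/(1−β) = 2.91044
β = |1 − D²|/(1 + D²) = |1 − 2.91044|/(1 + 2.91044) = 0.4885

β ≈ 0.4885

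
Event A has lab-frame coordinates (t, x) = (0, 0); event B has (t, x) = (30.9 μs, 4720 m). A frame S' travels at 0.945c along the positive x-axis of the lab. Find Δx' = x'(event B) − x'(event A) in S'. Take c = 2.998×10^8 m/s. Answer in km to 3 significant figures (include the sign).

γ = 1/√(1 − 0.945²) = 3.0574
Δx' = γ(Δx − vΔt) = 3.0574 × (4720 m − 0.945×(2.998×10^8 m/s)×30.9×10^-6 s)
= 3.0574 × (-4034.3 m) = -12.3 km

Δx' ≈ -12.3 km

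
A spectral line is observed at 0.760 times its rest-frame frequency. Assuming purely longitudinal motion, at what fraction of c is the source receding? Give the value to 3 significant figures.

β ≈ 0.268

f_obs/f_src = √((1−β)/(1+β)) = 0.760  ⇒  (1−β)/(1+β) = 0.57760
β = |1 − D²|/(1 + D²) = |1 − 0.57760|/(1 + 0.57760) = 0.268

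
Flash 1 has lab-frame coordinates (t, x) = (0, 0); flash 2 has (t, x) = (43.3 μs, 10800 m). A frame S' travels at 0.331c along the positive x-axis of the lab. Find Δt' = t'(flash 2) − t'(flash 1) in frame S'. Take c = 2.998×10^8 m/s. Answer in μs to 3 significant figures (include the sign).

Δt' ≈ 33.3 μs

γ = 1/√(1 − 0.331²) = 1.0597
Δt' = γ(Δt − vΔx/c²) = 1.0597 × (43.3 μs − 0.331×10800 m / (2.998×10^8 m/s))
= 1.0597 × (31.376 μs) = 33.3 μs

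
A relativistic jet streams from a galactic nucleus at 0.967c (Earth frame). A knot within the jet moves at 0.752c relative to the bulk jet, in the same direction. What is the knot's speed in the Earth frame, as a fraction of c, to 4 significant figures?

Relativistic velocity addition: u = (u' + v)/(1 + u'v/c²)
= (0.752 + 0.967)/(1 + 0.752×0.967) = 1.719/1.72718 = 0.9953

u ≈ 0.9953c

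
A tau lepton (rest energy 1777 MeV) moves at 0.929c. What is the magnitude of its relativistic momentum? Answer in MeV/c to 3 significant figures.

p ≈ 4460 MeV/c

γ = 1/√(1 − 0.929²) = 2.7021
p = γβm₀c = 2.7021 × 0.929 × 1777 MeV/c = 4460 MeV/c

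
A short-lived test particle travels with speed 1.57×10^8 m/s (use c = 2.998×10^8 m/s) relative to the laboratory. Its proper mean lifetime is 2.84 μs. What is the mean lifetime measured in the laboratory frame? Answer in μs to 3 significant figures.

β = v/c = 1.57×10^8 / 2.998×10^8 = 0.52368
γ = 1/√(1 − 0.52368²) = 1.1738
Time dilation: Δt = γτ₀ = 1.1738 × 2.84 μs = 3.33 μs

Δt ≈ 3.33 μs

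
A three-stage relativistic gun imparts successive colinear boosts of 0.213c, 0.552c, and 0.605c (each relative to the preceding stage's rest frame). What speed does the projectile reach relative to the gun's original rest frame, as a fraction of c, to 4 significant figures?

Compose boost 2: (0.552 + 0.213)/(1 + 0.552×0.213) = 0.7650/1.11758 = 0.684517
Compose boost 3: (0.605 + 0.684517)/(1 + 0.605×0.684517) = 1.28952/1.41413 = 0.9119

u ≈ 0.9119c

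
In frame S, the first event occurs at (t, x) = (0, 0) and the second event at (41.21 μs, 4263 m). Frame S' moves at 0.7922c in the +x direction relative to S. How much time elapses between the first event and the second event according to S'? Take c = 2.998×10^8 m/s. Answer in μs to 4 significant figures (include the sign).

Δt' ≈ 49.07 μs

γ = 1/√(1 − 0.7922²) = 1.63864
Δt' = γ(Δt − vΔx/c²) = 1.63864 × (41.21 μs − 0.7922×4263 m / (2.998×10^8 m/s))
= 1.63864 × (29.9453 μs) = 49.07 μs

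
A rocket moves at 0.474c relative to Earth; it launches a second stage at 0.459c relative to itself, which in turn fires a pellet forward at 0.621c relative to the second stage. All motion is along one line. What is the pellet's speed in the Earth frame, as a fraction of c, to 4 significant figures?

u ≈ 0.9400c

Compose boost 2: (0.459 + 0.474)/(1 + 0.459×0.474) = 0.9330/1.21757 = 0.766283
Compose boost 3: (0.621 + 0.766283)/(1 + 0.621×0.766283) = 1.38728/1.47586 = 0.9400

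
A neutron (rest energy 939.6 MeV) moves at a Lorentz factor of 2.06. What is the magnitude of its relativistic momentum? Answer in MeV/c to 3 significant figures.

p ≈ 1690 MeV/c

β = √(1 − 1/γ²) = √(1 − 1/2.06²) = 0.87427
p = γβm₀c = 2.06 × 0.87427 × 939.6 MeV/c = 1690 MeV/c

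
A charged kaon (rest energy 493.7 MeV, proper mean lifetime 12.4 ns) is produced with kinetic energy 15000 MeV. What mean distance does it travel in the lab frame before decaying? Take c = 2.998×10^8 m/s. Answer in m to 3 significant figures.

d ≈ 117 m

γ = 1 + K/(m₀c²) = 1 + 15000/493.7 = 31.383
β = √(1 − 1/γ²) = 0.99949
Dilated lifetime: γτ₀ = 31.383 × 12.4 ns = 389.15 ns
d = βc·γτ₀ = 0.99949 × (2.998×10^8 m/s) × 3.8915×10^-7 s = 117 m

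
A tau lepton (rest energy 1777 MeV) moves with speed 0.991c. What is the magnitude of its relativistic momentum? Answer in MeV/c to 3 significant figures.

γ = 1/√(1 − 0.991²) = 7.4704
p = γβm₀c = 7.4704 × 0.991 × 1777 MeV/c = 13200 MeV/c

p ≈ 13200 MeV/c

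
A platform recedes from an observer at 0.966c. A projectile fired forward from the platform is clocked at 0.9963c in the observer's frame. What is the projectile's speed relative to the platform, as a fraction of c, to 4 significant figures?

u' ≈ 0.8064c

Inverse velocity addition: u' = (u − v)/(1 − uv/c²)
= (0.9963 − 0.966)/(1 − 0.9963×0.966) = 0.03030/0.0375742 = 0.8064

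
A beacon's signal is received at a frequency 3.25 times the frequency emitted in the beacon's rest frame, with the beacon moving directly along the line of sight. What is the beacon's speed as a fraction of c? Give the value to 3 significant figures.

β ≈ 0.827

f_obs/f_src = √((1+β)/(1−β)) = 3.25  ⇒  (1+β)/(1−β) = 10.562
β = |1 − D²|/(1 + D²) = |1 − 10.562|/(1 + 10.562) = 0.827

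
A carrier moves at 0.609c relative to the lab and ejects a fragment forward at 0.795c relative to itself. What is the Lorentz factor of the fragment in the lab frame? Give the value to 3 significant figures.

u_lab = (0.795 + 0.609)/(1 + 0.795×0.609) = 1.404/1.48415 = 0.945993
γ = 1/√(1 − 0.945993²) = 3.08

γ ≈ 3.08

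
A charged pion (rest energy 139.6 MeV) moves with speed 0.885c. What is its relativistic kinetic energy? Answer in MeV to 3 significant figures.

γ = 1/√(1 − 0.885²) = 2.1478
K = (γ − 1)m₀c² = (2.1478 − 1) × 139.6 MeV = 1.1478 × 139.6 MeV = 160 MeV

K ≈ 160 MeV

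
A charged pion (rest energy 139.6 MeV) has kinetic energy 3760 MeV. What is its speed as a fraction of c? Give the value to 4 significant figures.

β ≈ 0.9994

γ = 1 + K/(m₀c²) = 1 + 3760/139.6 = 27.9341
β = √(1 − 1/γ²) = 0.9994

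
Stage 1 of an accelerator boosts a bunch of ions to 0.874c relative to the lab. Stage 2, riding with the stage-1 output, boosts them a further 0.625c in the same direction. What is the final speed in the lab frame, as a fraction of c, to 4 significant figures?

u ≈ 0.9694c

Compose boost 2: (0.625 + 0.874)/(1 + 0.625×0.874) = 1.499/1.54625 = 0.9694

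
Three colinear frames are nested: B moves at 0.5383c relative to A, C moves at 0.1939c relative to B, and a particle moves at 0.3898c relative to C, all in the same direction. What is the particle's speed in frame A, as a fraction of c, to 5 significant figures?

Compose boost 2: (0.1939 + 0.5383)/(1 + 0.1939×0.5383) = 0.73220/1.104376 = 0.6629986
Compose boost 3: (0.3898 + 0.6629986)/(1 + 0.3898×0.6629986) = 1.052799/1.258437 = 0.83659

u ≈ 0.83659c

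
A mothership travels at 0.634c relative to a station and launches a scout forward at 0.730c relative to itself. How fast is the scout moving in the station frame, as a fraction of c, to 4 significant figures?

Compose boost 2: (0.730 + 0.634)/(1 + 0.730×0.634) = 1.364/1.46282 = 0.9324

u ≈ 0.9324c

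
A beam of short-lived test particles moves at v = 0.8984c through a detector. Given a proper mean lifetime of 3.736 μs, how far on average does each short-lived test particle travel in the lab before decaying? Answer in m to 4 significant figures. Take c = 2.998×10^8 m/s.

γ = 1/√(1 − 0.8984²) = 2.27698
Dilated lifetime: Δt = γτ₀ = 2.27698 × 3.736 μs = 8.50680 μs
d = vΔt = 0.8984c × 8.50680 μs = 2.69340×10^8 m/s × 8.50680×10^-6 s = 2291 m

d ≈ 2291 m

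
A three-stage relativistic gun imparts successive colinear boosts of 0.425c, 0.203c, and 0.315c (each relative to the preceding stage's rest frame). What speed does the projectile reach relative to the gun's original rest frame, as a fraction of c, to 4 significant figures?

Compose boost 2: (0.203 + 0.425)/(1 + 0.203×0.425) = 0.6280/1.08628 = 0.578122
Compose boost 3: (0.315 + 0.578122)/(1 + 0.315×0.578122) = 0.893122/1.18211 = 0.7555

u ≈ 0.7555c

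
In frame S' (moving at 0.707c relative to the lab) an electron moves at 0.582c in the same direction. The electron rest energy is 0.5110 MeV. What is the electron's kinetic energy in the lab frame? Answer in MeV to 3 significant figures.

u_lab = (0.582 + 0.707)/(1 + 0.582×0.707) = 0.913230
γ = 1/√(1 − 0.913230²) = 2.4543
K = (γ − 1)m₀c² = (2.4543 − 1) × 0.5110 = 1.4543 × 0.5110 = 0.743 MeV

K ≈ 0.743 MeV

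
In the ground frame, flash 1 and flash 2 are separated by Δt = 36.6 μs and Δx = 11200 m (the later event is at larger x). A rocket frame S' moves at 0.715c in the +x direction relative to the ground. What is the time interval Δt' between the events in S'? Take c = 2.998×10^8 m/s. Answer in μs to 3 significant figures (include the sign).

Δt' ≈ 14.1 μs

γ = 1/√(1 − 0.715²) = 1.4304
Δt' = γ(Δt − vΔx/c²) = 1.4304 × (36.6 μs − 0.715×11200 m / (2.998×10^8 m/s))
= 1.4304 × (9.8889 μs) = 14.1 μs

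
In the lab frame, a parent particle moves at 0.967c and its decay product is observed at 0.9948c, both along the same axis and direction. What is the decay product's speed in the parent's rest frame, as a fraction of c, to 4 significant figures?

u' ≈ 0.7310c

Inverse velocity addition: u' = (u − v)/(1 − uv/c²)
= (0.9948 − 0.967)/(1 − 0.9948×0.967) = 0.02780/0.0380284 = 0.7310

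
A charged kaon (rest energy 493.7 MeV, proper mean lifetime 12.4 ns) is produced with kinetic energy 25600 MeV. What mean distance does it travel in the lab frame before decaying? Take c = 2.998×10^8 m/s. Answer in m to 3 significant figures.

d ≈ 196 m

γ = 1 + K/(m₀c²) = 1 + 25600/493.7 = 52.853
β = √(1 − 1/γ²) = 0.99982
Dilated lifetime: γτ₀ = 52.853 × 12.4 ns = 655.38 ns
d = βc·γτ₀ = 0.99982 × (2.998×10^8 m/s) × 6.5538×10^-7 s = 196 m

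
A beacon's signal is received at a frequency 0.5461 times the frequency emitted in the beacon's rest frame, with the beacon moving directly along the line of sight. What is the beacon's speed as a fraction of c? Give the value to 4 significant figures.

f_obs/f_src = √((1−β)/(1+β)) = 0.5461  ⇒  (1−β)/(1+β) = 0.298225
β = |1 − D²|/(1 + D²) = |1 − 0.298225|/(1 + 0.298225) = 0.5406

β ≈ 0.5406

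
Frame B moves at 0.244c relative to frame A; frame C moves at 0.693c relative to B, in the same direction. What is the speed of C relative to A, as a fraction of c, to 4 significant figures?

u ≈ 0.8015c

Compose boost 2: (0.693 + 0.244)/(1 + 0.693×0.244) = 0.9370/1.16909 = 0.8015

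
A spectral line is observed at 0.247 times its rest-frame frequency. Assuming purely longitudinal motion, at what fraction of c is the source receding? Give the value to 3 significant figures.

β ≈ 0.885

f_obs/f_src = √((1−β)/(1+β)) = 0.247  ⇒  (1−β)/(1+β) = 0.061009
β = |1 − D²|/(1 + D²) = |1 − 0.061009|/(1 + 0.061009) = 0.885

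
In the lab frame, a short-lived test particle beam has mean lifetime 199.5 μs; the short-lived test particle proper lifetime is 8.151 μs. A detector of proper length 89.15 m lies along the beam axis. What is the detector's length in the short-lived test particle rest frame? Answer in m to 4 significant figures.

Time dilation ⇒ γ = Δt/τ₀ = 199.5/8.151 = 24.4755
Length contraction: L = L₀/γ = 89.15/24.4755 = 3.642 m

L ≈ 3.642 m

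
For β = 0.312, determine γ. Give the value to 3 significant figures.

γ ≈ 1.05

γ = 1/√(1 − β²) = 1/√(1 − 0.312²) = 1/√(0.90266) = 1.05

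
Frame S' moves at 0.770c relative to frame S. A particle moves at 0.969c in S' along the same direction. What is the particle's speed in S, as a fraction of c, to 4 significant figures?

u ≈ 0.9959c

Relativistic velocity addition: u = (u' + v)/(1 + u'v/c²)
= (0.969 + 0.770)/(1 + 0.969×0.770) = 1.739/1.74613 = 0.9959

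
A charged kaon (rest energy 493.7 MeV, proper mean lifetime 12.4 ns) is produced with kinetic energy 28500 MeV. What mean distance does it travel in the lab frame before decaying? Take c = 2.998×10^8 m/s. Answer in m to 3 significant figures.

d ≈ 218 m

γ = 1 + K/(m₀c²) = 1 + 28500/493.7 = 58.727
β = √(1 − 1/γ²) = 0.99986
Dilated lifetime: γτ₀ = 58.727 × 12.4 ns = 728.22 ns
d = βc·γτ₀ = 0.99986 × (2.998×10^8 m/s) × 7.2822×10^-7 s = 218 m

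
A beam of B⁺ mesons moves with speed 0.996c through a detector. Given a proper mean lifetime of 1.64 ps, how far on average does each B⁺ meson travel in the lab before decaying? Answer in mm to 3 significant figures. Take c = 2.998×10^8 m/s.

d ≈ 5.48 mm

γ = 1/√(1 − 0.996²) = 11.192
Dilated lifetime: Δt = γτ₀ = 11.192 × 1.64 ps = 18.354 ps
d = vΔt = 0.996c × 18.354 ps = 2.9860×10^8 m/s × 1.8354×10^-11 s = 5.48 mm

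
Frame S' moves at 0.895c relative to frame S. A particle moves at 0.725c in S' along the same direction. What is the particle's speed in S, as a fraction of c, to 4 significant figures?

u ≈ 0.9825c

Relativistic velocity addition: u = (u' + v)/(1 + u'v/c²)
= (0.725 + 0.895)/(1 + 0.725×0.895) = 1.620/1.64887 = 0.9825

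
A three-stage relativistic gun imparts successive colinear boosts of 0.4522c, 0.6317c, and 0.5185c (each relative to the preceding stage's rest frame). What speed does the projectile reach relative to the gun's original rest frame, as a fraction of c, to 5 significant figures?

Compose boost 2: (0.6317 + 0.4522)/(1 + 0.6317×0.4522) = 1.0839/1.285655 = 0.8430724
Compose boost 3: (0.5185 + 0.8430724)/(1 + 0.5185×0.8430724) = 1.361572/1.437133 = 0.94742

u ≈ 0.94742c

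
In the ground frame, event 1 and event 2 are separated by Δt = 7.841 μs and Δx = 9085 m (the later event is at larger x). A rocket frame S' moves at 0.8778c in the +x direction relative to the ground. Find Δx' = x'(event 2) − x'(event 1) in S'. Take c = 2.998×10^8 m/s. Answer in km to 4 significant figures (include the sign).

γ = 1/√(1 − 0.8778²) = 2.08756
Δx' = γ(Δx − vΔt) = 2.08756 × (9085 m − 0.8778×(2.998×10^8 m/s)×7.841×10^-6 s)
= 2.08756 × (7021.53 m) = 14.66 km

Δx' ≈ 14.66 km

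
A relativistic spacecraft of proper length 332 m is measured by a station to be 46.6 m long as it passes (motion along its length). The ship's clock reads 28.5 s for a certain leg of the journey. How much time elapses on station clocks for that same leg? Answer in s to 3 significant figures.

Δt ≈ 203 s

Length contraction ⇒ γ = L₀/L = 332/46.6 = 7.1245
Time dilation: Δt = γτ₀ = 7.1245 × 28.5 s = 203 s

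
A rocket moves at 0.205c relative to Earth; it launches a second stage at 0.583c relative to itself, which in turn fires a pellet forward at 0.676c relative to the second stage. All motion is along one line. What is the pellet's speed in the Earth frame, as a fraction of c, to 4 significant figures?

Compose boost 2: (0.583 + 0.205)/(1 + 0.583×0.205) = 0.7880/1.11952 = 0.703876
Compose boost 3: (0.676 + 0.703876)/(1 + 0.676×0.703876) = 1.37988/1.47582 = 0.9350

u ≈ 0.9350c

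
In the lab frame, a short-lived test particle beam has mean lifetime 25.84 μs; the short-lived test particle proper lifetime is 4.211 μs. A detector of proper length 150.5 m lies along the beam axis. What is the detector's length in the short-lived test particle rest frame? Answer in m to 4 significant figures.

Time dilation ⇒ γ = Δt/τ₀ = 25.84/4.211 = 6.13631
Length contraction: L = L₀/γ = 150.5/6.13631 = 24.53 m

L ≈ 24.53 m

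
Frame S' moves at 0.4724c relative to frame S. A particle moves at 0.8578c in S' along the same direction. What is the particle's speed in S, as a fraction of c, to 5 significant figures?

u ≈ 0.94661c

Relativistic velocity addition: u = (u' + v)/(1 + u'v/c²)
= (0.8578 + 0.4724)/(1 + 0.8578×0.4724) = 1.3302/1.405225 = 0.94661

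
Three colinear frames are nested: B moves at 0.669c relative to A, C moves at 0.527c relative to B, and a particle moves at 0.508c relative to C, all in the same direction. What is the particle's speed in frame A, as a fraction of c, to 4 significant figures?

u ≈ 0.9607c

Compose boost 2: (0.527 + 0.669)/(1 + 0.527×0.669) = 1.196/1.35256 = 0.884247
Compose boost 3: (0.508 + 0.884247)/(1 + 0.508×0.884247) = 1.39225/1.44920 = 0.9607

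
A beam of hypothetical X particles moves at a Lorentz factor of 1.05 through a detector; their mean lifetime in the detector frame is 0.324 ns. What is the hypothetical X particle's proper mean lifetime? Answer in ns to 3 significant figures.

τ₀ ≈ 0.309 ns

γ = 1.05 (given)
Proper time: τ₀ = Δt/γ = 0.324/1.05 = 0.309 ns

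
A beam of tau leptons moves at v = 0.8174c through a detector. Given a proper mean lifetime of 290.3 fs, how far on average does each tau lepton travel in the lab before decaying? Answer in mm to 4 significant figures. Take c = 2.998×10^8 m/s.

γ = 1/√(1 − 0.8174²) = 1.73590
Dilated lifetime: Δt = γτ₀ = 1.73590 × 290.3 fs = 503.931 fs
d = vΔt = 0.8174c × 503.931 fs = 2.45057×10^8 m/s × 5.03931×10^-13 s = 0.1235 mm

d ≈ 0.1235 mm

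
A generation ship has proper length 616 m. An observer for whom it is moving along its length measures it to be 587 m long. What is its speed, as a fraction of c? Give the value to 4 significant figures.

γ = L₀/L = 616/587 = 1.04940
β = √(1 − 1/γ²) = 0.3032

β ≈ 0.3032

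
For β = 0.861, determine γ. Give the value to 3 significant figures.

γ ≈ 1.97

γ = 1/√(1 − β²) = 1/√(1 − 0.861²) = 1/√(0.25868) = 1.97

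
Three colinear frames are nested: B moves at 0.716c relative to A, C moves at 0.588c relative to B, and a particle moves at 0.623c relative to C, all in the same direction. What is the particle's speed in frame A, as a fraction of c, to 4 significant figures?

u ≈ 0.9802c

Compose boost 2: (0.588 + 0.716)/(1 + 0.588×0.716) = 1.304/1.42101 = 0.917658
Compose boost 3: (0.623 + 0.917658)/(1 + 0.623×0.917658) = 1.54066/1.57170 = 0.9802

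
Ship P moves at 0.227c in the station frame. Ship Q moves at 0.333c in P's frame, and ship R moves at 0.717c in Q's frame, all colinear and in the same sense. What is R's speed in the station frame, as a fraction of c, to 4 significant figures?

u ≈ 0.9012c

Compose boost 2: (0.333 + 0.227)/(1 + 0.333×0.227) = 0.5600/1.07559 = 0.520644
Compose boost 3: (0.717 + 0.520644)/(1 + 0.717×0.520644) = 1.23764/1.37330 = 0.9012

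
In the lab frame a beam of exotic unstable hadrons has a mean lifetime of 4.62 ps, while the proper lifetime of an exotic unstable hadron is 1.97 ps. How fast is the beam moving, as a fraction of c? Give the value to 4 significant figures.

β ≈ 0.9045

γ = Δt/τ₀ = 4.62/1.97 = 2.34518
β = √(1 − 1/γ²) = √(1 − 1/2.34518²) = 0.9045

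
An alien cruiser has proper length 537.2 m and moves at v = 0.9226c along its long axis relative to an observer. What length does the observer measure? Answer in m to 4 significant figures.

γ = 1/√(1 − 0.9226²) = 2.59230
Length contraction: L = L₀/γ = 537.2/2.59230 = 207.2 m

L ≈ 207.2 m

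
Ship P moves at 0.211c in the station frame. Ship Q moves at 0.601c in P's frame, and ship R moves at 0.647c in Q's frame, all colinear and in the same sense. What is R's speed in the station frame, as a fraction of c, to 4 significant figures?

Compose boost 2: (0.601 + 0.211)/(1 + 0.601×0.211) = 0.8120/1.12681 = 0.720618
Compose boost 3: (0.647 + 0.720618)/(1 + 0.647×0.720618) = 1.36762/1.46624 = 0.9327

u ≈ 0.9327c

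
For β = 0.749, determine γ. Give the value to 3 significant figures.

γ = 1/√(1 − β²) = 1/√(1 − 0.749²) = 1/√(0.43900) = 1.51

γ ≈ 1.51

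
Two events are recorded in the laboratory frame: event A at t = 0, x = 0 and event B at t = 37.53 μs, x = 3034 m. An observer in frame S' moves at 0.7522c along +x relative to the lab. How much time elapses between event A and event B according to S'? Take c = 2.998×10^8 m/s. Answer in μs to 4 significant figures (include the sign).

γ = 1/√(1 − 0.7522²) = 1.51760
Δt' = γ(Δt − vΔx/c²) = 1.51760 × (37.53 μs − 0.7522×3034 m / (2.998×10^8 m/s))
= 1.51760 × (29.9177 μs) = 45.40 μs

Δt' ≈ 45.40 μs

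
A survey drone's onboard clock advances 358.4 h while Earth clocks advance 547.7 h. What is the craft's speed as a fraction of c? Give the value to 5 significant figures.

β ≈ 0.75617

γ = Δt/τ₀ = 547.7/358.4 = 1.528181
β = √(1 − 1/γ²) = √(1 − 1/1.528181²) = 0.75617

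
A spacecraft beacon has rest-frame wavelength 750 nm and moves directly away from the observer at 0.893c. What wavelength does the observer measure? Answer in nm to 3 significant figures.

Relativistic Doppler: λ_obs = λ_src √((1+β)/(1−β))
= 750 × √(1.8930/0.10700) = 750 × 4.2061 = 3150 nm

λ_obs ≈ 3150 nm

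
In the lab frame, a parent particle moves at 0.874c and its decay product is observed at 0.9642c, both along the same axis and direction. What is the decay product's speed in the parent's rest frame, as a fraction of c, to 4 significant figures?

u' ≈ 0.5735c

Inverse velocity addition: u' = (u − v)/(1 − uv/c²)
= (0.9642 − 0.874)/(1 − 0.9642×0.874) = 0.09020/0.157289 = 0.5735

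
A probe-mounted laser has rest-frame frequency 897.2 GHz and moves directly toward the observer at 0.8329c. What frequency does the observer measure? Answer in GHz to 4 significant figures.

Relativistic Doppler: f_obs = f_src √((1+β)/(1−β))
= 897.2 × √(1.83290/0.167100) = 897.2 × 3.31193 = 2971 GHz

f_obs ≈ 2971 GHz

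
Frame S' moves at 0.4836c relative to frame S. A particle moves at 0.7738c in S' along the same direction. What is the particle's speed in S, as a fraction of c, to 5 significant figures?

u ≈ 0.91500c

Relativistic velocity addition: u = (u' + v)/(1 + u'v/c²)
= (0.7738 + 0.4836)/(1 + 0.7738×0.4836) = 1.2574/1.374210 = 0.91500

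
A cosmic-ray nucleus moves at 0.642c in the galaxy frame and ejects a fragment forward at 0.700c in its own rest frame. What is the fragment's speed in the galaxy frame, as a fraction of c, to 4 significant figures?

Compose boost 2: (0.700 + 0.642)/(1 + 0.700×0.642) = 1.342/1.44940 = 0.9259

u ≈ 0.9259c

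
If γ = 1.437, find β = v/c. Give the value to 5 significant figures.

β = √(1 − 1/γ²) = √(1 − 1/1.437²) = √(0.5157312) = 0.71814

β ≈ 0.71814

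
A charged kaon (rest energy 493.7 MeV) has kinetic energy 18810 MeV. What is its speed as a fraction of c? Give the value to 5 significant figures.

β ≈ 0.99967

γ = 1 + K/(m₀c²) = 1 + 18810/493.7 = 39.10006
β = √(1 − 1/γ²) = 0.99967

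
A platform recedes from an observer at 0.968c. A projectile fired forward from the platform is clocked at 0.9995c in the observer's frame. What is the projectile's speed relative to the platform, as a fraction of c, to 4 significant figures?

Inverse velocity addition: u' = (u − v)/(1 − uv/c²)
= (0.9995 − 0.968)/(1 − 0.9995×0.968) = 0.03150/0.0324840 = 0.9697

u' ≈ 0.9697c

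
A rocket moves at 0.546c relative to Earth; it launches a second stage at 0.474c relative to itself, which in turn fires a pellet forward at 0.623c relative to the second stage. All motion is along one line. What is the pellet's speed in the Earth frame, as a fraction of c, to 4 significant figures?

Compose boost 2: (0.474 + 0.546)/(1 + 0.474×0.546) = 1.020/1.25880 = 0.810293
Compose boost 3: (0.623 + 0.810293)/(1 + 0.623×0.810293) = 1.43329/1.50481 = 0.9525

u ≈ 0.9525c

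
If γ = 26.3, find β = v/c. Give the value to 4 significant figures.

β ≈ 0.9993

β = √(1 − 1/γ²) = √(1 − 1/26.3²) = √(0.998554) = 0.9993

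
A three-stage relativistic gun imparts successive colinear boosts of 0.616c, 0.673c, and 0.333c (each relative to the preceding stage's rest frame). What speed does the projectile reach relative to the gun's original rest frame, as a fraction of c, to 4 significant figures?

u ≈ 0.9546c

Compose boost 2: (0.673 + 0.616)/(1 + 0.673×0.616) = 1.289/1.41457 = 0.911232
Compose boost 3: (0.333 + 0.911232)/(1 + 0.333×0.911232) = 1.24423/1.30344 = 0.9546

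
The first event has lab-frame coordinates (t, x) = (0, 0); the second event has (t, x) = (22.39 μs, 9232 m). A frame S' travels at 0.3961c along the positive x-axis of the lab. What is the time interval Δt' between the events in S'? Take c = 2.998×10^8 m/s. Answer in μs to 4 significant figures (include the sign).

γ = 1/√(1 − 0.3961²) = 1.08908
Δt' = γ(Δt − vΔx/c²) = 1.08908 × (22.39 μs − 0.3961×9232 m / (2.998×10^8 m/s))
= 1.08908 × (10.1926 μs) = 11.10 μs

Δt' ≈ 11.10 μs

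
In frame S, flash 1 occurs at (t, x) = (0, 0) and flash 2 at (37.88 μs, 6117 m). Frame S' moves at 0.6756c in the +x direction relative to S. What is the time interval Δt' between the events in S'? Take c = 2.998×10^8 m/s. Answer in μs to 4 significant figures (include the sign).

γ = 1/√(1 − 0.6756²) = 1.35636
Δt' = γ(Δt − vΔx/c²) = 1.35636 × (37.88 μs − 0.6756×6117 m / (2.998×10^8 m/s))
= 1.35636 × (24.0953 μs) = 32.68 μs

Δt' ≈ 32.68 μs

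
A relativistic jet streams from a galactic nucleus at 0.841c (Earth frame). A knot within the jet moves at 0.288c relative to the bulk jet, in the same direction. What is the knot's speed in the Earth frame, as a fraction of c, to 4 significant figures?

u ≈ 0.9089c

Relativistic velocity addition: u = (u' + v)/(1 + u'v/c²)
= (0.288 + 0.841)/(1 + 0.288×0.841) = 1.129/1.24221 = 0.9089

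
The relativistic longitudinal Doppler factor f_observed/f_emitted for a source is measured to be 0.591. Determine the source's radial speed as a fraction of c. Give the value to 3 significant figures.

β ≈ 0.482

f_obs/f_src = √((1−β)/(1+β)) = 0.591  ⇒  (1−β)/(1+β) = 0.34928
β = |1 − D²|/(1 + D²) = |1 − 0.34928|/(1 + 0.34928) = 0.482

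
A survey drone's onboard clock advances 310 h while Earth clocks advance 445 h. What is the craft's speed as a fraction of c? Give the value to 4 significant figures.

β ≈ 0.7174

γ = Δt/τ₀ = 445/310 = 1.43548
β = √(1 − 1/γ²) = √(1 − 1/1.43548²) = 0.7174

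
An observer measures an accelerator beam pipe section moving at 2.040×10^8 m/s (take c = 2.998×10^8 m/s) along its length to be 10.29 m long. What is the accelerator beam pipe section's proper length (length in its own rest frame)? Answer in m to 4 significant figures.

β = v/c = 2.040×10^8 / 2.998×10^8 = 0.680454
γ = 1/√(1 − 0.680454²) = 1.36465
L₀ = γL = 1.36465 × 10.29 = 14.04 m

L₀ ≈ 14.04 m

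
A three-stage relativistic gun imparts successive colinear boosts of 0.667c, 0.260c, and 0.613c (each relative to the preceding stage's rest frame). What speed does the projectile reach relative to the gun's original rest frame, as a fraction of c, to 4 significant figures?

u ≈ 0.9452c

Compose boost 2: (0.260 + 0.667)/(1 + 0.260×0.667) = 0.9270/1.17342 = 0.789998
Compose boost 3: (0.613 + 0.789998)/(1 + 0.613×0.789998) = 1.40300/1.48427 = 0.9452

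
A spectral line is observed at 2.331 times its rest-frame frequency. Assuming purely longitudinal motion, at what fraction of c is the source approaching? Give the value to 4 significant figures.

β ≈ 0.6891

f_obs/f_src = √((1+β)/(1−β)) = 2.331  ⇒  (1+β)/(1−β) = 5.43356
β = |1 − D²|/(1 + D²) = |1 − 5.43356|/(1 + 5.43356) = 0.6891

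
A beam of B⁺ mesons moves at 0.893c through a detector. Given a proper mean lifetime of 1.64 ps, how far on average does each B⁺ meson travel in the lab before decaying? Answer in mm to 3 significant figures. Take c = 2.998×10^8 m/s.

d ≈ 0.976 mm

γ = 1/√(1 − 0.893²) = 2.2219
Dilated lifetime: Δt = γτ₀ = 2.2219 × 1.64 ps = 3.6440 ps
d = vΔt = 0.893c × 3.6440 ps = 2.6772×10^8 m/s × 3.6440×10^-12 s = 0.976 mm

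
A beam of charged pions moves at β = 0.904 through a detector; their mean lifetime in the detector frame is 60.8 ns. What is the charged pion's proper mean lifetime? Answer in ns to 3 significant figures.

γ = 1/√(1 − 0.904²) = 2.3390
Proper time: τ₀ = Δt/γ = 60.8/2.3390 = 26.0 ns

τ₀ ≈ 26.0 ns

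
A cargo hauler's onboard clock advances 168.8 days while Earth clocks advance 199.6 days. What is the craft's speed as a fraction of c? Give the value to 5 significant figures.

γ = Δt/τ₀ = 199.6/168.8 = 1.182464
β = √(1 − 1/γ²) = √(1 − 1/1.182464²) = 0.53367

β ≈ 0.53367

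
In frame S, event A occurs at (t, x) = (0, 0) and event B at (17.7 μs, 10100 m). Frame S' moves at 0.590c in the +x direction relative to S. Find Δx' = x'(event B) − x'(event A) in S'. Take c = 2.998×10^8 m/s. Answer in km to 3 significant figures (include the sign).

Δx' ≈ 8.63 km

γ = 1/√(1 − 0.590²) = 1.2385
Δx' = γ(Δx − vΔt) = 1.2385 × (10100 m − 0.590×(2.998×10^8 m/s)×17.7×10^-6 s)
= 1.2385 × (6969.2 m) = 8.63 km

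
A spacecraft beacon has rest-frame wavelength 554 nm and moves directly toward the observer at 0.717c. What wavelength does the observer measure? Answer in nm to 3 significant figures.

Relativistic Doppler: λ_obs = λ_src √((1−β)/(1+β))
= 554 × √(0.28300/1.7170) = 554 × 0.40598 = 225 nm

λ_obs ≈ 225 nm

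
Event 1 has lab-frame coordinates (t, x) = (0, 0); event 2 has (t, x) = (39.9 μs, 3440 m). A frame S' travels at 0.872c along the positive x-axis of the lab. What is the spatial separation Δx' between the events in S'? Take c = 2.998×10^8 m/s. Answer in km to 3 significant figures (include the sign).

Δx' ≈ -14.3 km

γ = 1/√(1 − 0.872²) = 2.0429
Δx' = γ(Δx − vΔt) = 2.0429 × (3440 m − 0.872×(2.998×10^8 m/s)×39.9×10^-6 s)
= 2.0429 × (-6990.9 m) = -14.3 km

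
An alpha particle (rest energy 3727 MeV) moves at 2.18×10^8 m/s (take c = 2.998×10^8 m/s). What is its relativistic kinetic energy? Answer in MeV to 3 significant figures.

K ≈ 1700 MeV

β = v/c = 2.18×10^8 / 2.998×10^8 = 0.72715
γ = 1/√(1 − 0.72715²) = 1.4567
K = (γ − 1)m₀c² = (1.4567 − 1) × 3727 MeV = 0.45671 × 3727 MeV = 1700 MeV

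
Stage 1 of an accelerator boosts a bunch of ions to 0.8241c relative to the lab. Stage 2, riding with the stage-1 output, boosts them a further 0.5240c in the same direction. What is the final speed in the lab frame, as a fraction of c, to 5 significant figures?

u ≈ 0.94152c

Compose boost 2: (0.5240 + 0.8241)/(1 + 0.5240×0.8241) = 1.3481/1.431828 = 0.94152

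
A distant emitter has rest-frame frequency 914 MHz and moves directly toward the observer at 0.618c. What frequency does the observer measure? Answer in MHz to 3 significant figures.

f_obs ≈ 1880 MHz

Relativistic Doppler: f_obs = f_src √((1+β)/(1−β))
= 914 × √(1.6180/0.38200) = 914 × 2.0581 = 1880 MHz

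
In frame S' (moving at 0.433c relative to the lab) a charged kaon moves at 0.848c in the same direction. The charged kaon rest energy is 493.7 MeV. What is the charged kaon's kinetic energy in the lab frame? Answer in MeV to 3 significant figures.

u_lab = (0.848 + 0.433)/(1 + 0.848×0.433) = 0.936962
γ = 1/√(1 − 0.936962²) = 2.8618
K = (γ − 1)m₀c² = (2.8618 − 1) × 493.7 = 1.8618 × 493.7 = 919 MeV

K ≈ 919 MeV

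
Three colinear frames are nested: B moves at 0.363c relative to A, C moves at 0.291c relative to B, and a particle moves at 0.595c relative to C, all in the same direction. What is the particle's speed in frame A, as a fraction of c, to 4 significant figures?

Compose boost 2: (0.291 + 0.363)/(1 + 0.291×0.363) = 0.6540/1.10563 = 0.591516
Compose boost 3: (0.595 + 0.591516)/(1 + 0.595×0.591516) = 1.18652/1.35195 = 0.8776

u ≈ 0.8776c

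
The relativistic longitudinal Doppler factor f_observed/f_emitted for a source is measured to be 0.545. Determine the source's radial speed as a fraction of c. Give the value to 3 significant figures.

f_obs/f_src = √((1−β)/(1+β)) = 0.545  ⇒  (1−β)/(1+β) = 0.29703
β = |1 − D²|/(1 + D²) = |1 − 0.29703|/(1 + 0.29703) = 0.542

β ≈ 0.542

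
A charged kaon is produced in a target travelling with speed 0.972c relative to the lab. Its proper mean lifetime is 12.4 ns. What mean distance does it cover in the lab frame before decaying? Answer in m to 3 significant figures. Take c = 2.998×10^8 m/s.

γ = 1/√(1 − 0.972²) = 4.2557
Dilated lifetime: Δt = γτ₀ = 4.2557 × 12.4 ns = 52.770 ns
d = vΔt = 0.972c × 52.770 ns = 2.9141×10^8 m/s × 5.2770×10^-8 s = 15.4 m

d ≈ 15.4 m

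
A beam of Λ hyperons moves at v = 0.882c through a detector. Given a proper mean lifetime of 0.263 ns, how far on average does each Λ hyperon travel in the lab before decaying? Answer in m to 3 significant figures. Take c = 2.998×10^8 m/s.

γ = 1/√(1 − 0.882²) = 2.1220
Dilated lifetime: Δt = γτ₀ = 2.1220 × 0.263 ns = 0.55809 ns
d = vΔt = 0.882c × 0.55809 ns = 2.6442×10^8 m/s × 5.5809×10^-10 s = 0.148 m

d ≈ 0.148 m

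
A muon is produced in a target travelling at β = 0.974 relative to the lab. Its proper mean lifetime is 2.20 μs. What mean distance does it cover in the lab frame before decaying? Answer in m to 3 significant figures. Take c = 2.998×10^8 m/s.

d ≈ 2840 m

γ = 1/√(1 − 0.974²) = 4.4141
Dilated lifetime: Δt = γτ₀ = 4.4141 × 2.20 μs = 9.7110 μs
d = vΔt = 0.974c × 9.7110 μs = 2.9201×10^8 m/s × 9.7110×10^-6 s = 2840 m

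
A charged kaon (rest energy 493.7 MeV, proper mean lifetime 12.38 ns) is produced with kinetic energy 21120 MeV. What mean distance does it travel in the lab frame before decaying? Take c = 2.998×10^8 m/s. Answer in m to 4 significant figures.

d ≈ 162.4 m

γ = 1 + K/(m₀c²) = 1 + 21120/493.7 = 43.7790
β = √(1 − 1/γ²) = 0.999739
Dilated lifetime: γτ₀ = 43.7790 × 12.38 ns = 541.984 ns
d = βc·γτ₀ = 0.999739 × (2.998×10^8 m/s) × 5.41984×10^-7 s = 162.4 m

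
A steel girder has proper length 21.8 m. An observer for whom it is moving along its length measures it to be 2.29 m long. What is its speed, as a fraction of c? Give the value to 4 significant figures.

β ≈ 0.9945

γ = L₀/L = 21.8/2.29 = 9.51965
β = √(1 − 1/γ²) = 0.9945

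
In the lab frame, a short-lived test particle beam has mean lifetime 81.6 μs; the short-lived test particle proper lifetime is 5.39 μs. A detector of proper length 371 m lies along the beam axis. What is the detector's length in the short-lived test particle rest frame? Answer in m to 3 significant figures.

L ≈ 24.5 m

Time dilation ⇒ γ = Δt/τ₀ = 81.6/5.39 = 15.139
Length contraction: L = L₀/γ = 371/15.139 = 24.5 m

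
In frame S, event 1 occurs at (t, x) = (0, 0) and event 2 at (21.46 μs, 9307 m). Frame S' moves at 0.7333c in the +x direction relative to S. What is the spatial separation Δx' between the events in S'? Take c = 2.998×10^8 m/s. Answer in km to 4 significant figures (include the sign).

Δx' ≈ 6.750 km

γ = 1/√(1 − 0.7333²) = 1.47079
Δx' = γ(Δx − vΔt) = 1.47079 × (9307 m − 0.7333×(2.998×10^8 m/s)×21.46×10^-6 s)
= 1.47079 × (4589.16 m) = 6.750 km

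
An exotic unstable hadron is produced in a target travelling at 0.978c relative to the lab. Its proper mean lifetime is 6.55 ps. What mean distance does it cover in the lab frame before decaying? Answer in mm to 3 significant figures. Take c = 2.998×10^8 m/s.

γ = 1/√(1 − 0.978²) = 4.7938
Dilated lifetime: Δt = γτ₀ = 4.7938 × 6.55 ps = 31.399 ps
d = vΔt = 0.978c × 31.399 ps = 2.9320×10^8 m/s × 3.1399×10^-11 s = 9.21 mm

d ≈ 9.21 mm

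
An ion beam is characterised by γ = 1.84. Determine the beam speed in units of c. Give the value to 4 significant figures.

β = √(1 − 1/γ²) = √(1 − 1/1.84²) = √(0.704631) = 0.8394

β ≈ 0.8394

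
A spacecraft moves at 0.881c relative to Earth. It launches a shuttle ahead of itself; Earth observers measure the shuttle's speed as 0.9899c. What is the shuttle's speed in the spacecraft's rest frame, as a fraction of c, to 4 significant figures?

Inverse velocity addition: u' = (u − v)/(1 − uv/c²)
= (0.9899 − 0.881)/(1 − 0.9899×0.881) = 0.1089/0.127898 = 0.8515

u' ≈ 0.8515c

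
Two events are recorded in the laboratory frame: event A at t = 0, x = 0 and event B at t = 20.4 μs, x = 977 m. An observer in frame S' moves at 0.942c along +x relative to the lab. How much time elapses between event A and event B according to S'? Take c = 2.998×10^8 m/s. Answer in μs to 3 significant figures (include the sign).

γ = 1/√(1 − 0.942²) = 2.9796
Δt' = γ(Δt − vΔx/c²) = 2.9796 × (20.4 μs − 0.942×977 m / (2.998×10^8 m/s))
= 2.9796 × (17.330 μs) = 51.6 μs

Δt' ≈ 51.6 μs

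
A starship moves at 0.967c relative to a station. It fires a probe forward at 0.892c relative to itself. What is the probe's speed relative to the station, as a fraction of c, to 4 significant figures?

u ≈ 0.9981c

Relativistic velocity addition: u = (u' + v)/(1 + u'v/c²)
= (0.892 + 0.967)/(1 + 0.892×0.967) = 1.859/1.86256 = 0.9981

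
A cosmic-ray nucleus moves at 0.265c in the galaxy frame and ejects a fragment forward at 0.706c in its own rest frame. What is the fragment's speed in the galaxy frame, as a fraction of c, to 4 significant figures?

u ≈ 0.8180c

Compose boost 2: (0.706 + 0.265)/(1 + 0.706×0.265) = 0.9710/1.18709 = 0.8180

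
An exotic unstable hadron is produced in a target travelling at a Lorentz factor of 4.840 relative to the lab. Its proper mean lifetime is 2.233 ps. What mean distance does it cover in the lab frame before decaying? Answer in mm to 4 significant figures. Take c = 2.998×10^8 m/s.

d ≈ 3.170 mm

β = √(1 − 1/γ²) = √(1 − 1/4.840²) = 0.978423
Dilated lifetime: Δt = γτ₀ = 4.840 × 2.233 ps = 10.8077 ps
d = vΔt = 0.978423c × 10.8077 ps = 2.93331×10^8 m/s × 1.08077×10^-11 s = 3.170 mm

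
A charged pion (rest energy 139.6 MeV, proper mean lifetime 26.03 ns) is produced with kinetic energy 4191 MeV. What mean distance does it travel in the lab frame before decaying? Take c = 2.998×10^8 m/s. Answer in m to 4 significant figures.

d ≈ 242.0 m

γ = 1 + K/(m₀c²) = 1 + 4191/139.6 = 31.0215
β = √(1 − 1/γ²) = 0.999480
Dilated lifetime: γτ₀ = 31.0215 × 26.03 ns = 807.489 ns
d = βc·γτ₀ = 0.999480 × (2.998×10^8 m/s) × 8.07489×10^-7 s = 242.0 m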